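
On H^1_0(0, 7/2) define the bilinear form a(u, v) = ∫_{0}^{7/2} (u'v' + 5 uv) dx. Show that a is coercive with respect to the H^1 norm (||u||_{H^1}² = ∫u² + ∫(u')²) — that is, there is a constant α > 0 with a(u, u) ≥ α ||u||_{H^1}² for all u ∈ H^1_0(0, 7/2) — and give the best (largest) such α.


α = 1

Coercivity of a(·,·) on H^1_0(0, 7/2) means a(u, u) ≥ α ||u||_{H^1}² for every u ∈ H^1_0.
The interval has length L = 7/2, and Poincaré/coercivity depend only on L. Here a(u, u) = ∫(u')² + (5)·∫u².
Here c = 5 ≥ 1, so a(u,u) = ∫(u')² + c∫u² ≥ ∫(u')² + ∫u² = ||u||_{H^1}², i.e. α = 1 works. No larger α is possible: a(u,u) ≥ α||u||_{H^1}² means (1−α)∫(u')² ≥ (α−c)∫u², and for the modes u_n = sin(nπ(x−x₀)/L) (x₀ the left endpoint) one has ∫u_n²/∫(u_n')² = (L/(nπ))² → 0, so a(u_n,u_n)/||u_n||_{H^1}² → 1. Hence the optimal constant is α = 1.
Therefore α = 1.


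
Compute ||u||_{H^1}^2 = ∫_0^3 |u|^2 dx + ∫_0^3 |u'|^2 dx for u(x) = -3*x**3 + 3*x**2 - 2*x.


||u||_{H^1}^2 = 130902/35

The H^1 norm (squared) on an interval (0, L) is
  ||u||_{H^1}^2 = ∫_0^L u(x)^2 dx + ∫_0^L u'(x)^2 dx.
Compute u'(x) = -9*x**2 + 6*x - 2.
Then u(x)^2 = 9*x**6 - 18*x**5 + 21*x**4 - 12*x**3 + 4*x**2 and u'(x)^2 = 81*x**4 - 108*x**3 + 72*x**2 - 24*x + 4.
Integrate each monomial from 0 to 3 using ∫_0^3 c·x^n dx = c·3^(n+1)/(n+1):
  ∫_0^3 u(x)^2 dx = ∫_0^3 (9*x^6 - 18*x^5 + 21*x^4 - 12*x^3 + 4*x^2) dx. Term by term:
    ∫_0^3 9*x^6 dx = 19683/7;  ∫_0^3 -18*x^5 dx = -2187;  ∫_0^3 21*x^4 dx = 5103/5;
    ∫_0^3 -12*x^3 dx = -243;  ∫_0^3 4*x^2 dx = 36.
  Sum: 19683/7 − 2187 + 5103/5 − 243 + 36 = 50346/35.
  ∫_0^3 u'(x)^2 dx = ∫_0^3 (81*x^4 - 108*x^3 + 72*x^2 - 24*x + 4) dx. Term by term:
    ∫_0^3 81*x^4 dx = 19683/5;  ∫_0^3 -108*x^3 dx = -2187;  ∫_0^3 72*x^2 dx = 648;
    ∫_0^3 -24*x dx = -108;  ∫_0^3 4 dx = 12.
  Sum: 19683/5 − 2187 + 648 − 108 + 12 = 11508/5.
Adding: ||u||_{H^1}^2 = 50346/35 + 11508/5 = 130902/35.


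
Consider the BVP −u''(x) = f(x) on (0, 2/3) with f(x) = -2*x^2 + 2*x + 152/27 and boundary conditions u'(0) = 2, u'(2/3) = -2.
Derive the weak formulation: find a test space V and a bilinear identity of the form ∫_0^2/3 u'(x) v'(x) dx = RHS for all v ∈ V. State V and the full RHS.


V = H^1(0, 2/3) (v unrestricted at boundary; u is determined up to an additive constant); weak form: ∫_0^2/3 u'v' dx = ∫_0^2/3 (-2*x^2 + 2*x + 152/27) v dx − 2·v(2/3) − 2·v(0) for all v ∈ V.

Multiply both sides by a test function v and integrate from 0 to 2/3:
  ∫_0^2/3 −u''(x) v(x) dx = ∫_0^2/3 f(x) v(x) dx.
Integrate the LHS by parts once:
  ∫_0^2/3 −u'' v dx = −[u'(x) v(x)]_0^2/3 + ∫_0^2/3 u'(x) v'(x) dx.
Thus ∫_0^2/3 u'(x) v'(x) dx = ∫_0^2/3 f(x) v(x) dx + [u'(x) v(x)]_0^2/3.
Choose V so that boundary terms are either known or forced to vanish.
u has inhomogeneous Neumann u'(0) = 2, u'(2/3) = -2. [u' v]_0^2/3 = (-2)·v(2/3) − (2)·v(0) = − 2·v(2/3) − 2·v(0). Take V = H^1(0, 2/3); boundary term becomes part of RHS.
Weak formulation: find u (satisfying any essential BC) such that ∫_0^2/3 u'(x) v'(x) dx = ∫_0^2/3 f v dx − 2·v(2/3) − 2·v(0) for all v ∈ V (Neumann data are natural BCs: they enter the RHS as boundary terms).
Substituting f(x) = -2*x^2 + 2*x + 152/27, the right-hand side is ∫_0^2/3 (-2*x^2 + 2*x + 152/27) v dx − 2·v(2/3) − 2·v(0).
Compatibility check (pure Neumann): taking v ≡ 1 ∈ V gives 0 = ∫_0^2/3 f dx + (-2) − (2), i.e. ∫_0^2/3 f dx must equal u'(0) − u'(2/3) = 4. Indeed ∫_0^2/3 (-2*x^2 + 2*x + 152/27) dx = 4, so the data are compatible. The solution is then unique only up to an additive constant (fix it e.g. by requiring ∫_0^2/3 u dx = 0).


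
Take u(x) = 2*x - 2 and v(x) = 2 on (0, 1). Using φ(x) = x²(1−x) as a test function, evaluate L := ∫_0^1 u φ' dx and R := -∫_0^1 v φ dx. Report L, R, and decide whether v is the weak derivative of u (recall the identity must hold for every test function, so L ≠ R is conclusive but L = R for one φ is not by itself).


LHS = -1/6, RHS = -1/6. Yes, v = u' weakly.

u(x) = 2*x - 2, classical derivative u'(x) = 2.
φ(x) = x²(1−x), so φ'(x) = x*(2 - 3*x).
Note φ(0) = φ(1) = 0, so the boundary term u·φ vanishes.
LHS = ∫_0^1 u(x) φ'(x) dx = ∫_0^1 (-6*x^3 + 10*x^2 - 4*x) dx. Term by term:
  ∫_0^1 -6*x^3 dx = -3/2;  ∫_0^1 10*x^2 dx = 10/3;  ∫_0^1 -4*x dx = -2.
Sum: -3/2 + 10/3 − 2 = -1/6.
So LHS = -1/6.
∫_0^1 v(x) φ(x) dx = ∫_0^1 (-2*x^3 + 2*x^2) dx. Term by term:
  ∫_0^1 -2*x^3 dx = -1/2;  ∫_0^1 2*x^2 dx = 2/3.
Sum: -1/2 + 2/3 = 1/6.
So RHS = -∫_0^1 v(x) φ(x) dx = -1/6.
LHS = RHS, so the identity holds for this test φ.
Moreover u is smooth here and v(x) = u'(x) = 2 pointwise, so the identity holds for every test function. Hence v is the weak derivative of u.


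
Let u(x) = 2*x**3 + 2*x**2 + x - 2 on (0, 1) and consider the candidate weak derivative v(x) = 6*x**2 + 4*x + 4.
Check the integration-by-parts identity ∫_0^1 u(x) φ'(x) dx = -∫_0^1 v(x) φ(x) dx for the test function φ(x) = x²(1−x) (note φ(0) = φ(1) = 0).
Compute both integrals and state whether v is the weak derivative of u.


LHS = -29/60, RHS = -11/15. No, v is not the weak derivative of u.

u(x) = 2*x**3 + 2*x**2 + x - 2, classical derivative u'(x) = 6*x**2 + 4*x + 1.
φ(x) = x²(1−x), so φ'(x) = x*(2 - 3*x).
Note φ(0) = φ(1) = 0, so the boundary term u·φ vanishes.
LHS = ∫_0^1 u(x) φ'(x) dx = ∫_0^1 (-6*x^5 - 2*x^4 + x^3 + 8*x^2 - 4*x) dx. Term by term:
  ∫_0^1 -6*x^5 dx = -1;  ∫_0^1 -2*x^4 dx = -2/5;  ∫_0^1 x^3 dx = 1/4;
  ∫_0^1 8*x^2 dx = 8/3;  ∫_0^1 -4*x dx = -2.
Sum: -1 − 2/5 + 1/4 + 8/3 − 2 = -29/60.
So LHS = -29/60.
∫_0^1 v(x) φ(x) dx = ∫_0^1 (-6*x^5 + 2*x^4 + 4*x^2) dx. Term by term:
  ∫_0^1 -6*x^5 dx = -1;  ∫_0^1 2*x^4 dx = 2/5;  ∫_0^1 4*x^2 dx = 4/3.
Sum: -1 + 2/5 + 4/3 = 11/15.
So RHS = -∫_0^1 v(x) φ(x) dx = -11/15.
LHS − RHS = 1/4 ≠ 0, so the identity fails.
(For a valid weak derivative the identity must hold for EVERY test function, in particular this one. The failure shows v is NOT the weak derivative of u.)
Correct weak derivative would be u'(x) = 6*x**2 + 4*x + 1.


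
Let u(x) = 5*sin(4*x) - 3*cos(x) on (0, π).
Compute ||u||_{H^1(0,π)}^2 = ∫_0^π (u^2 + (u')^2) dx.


||u||_{H^1(0,π)}^2 = -32 + 443*π/2

u'(x) = 3*sin(x) + 20*cos(4*x).
Expand u² and (u')² and integrate term by term on (0, π), using: for integers n ≥ 1, ∫_0^π sin²(nx) dx = ∫_0^π cos²(nx) dx = π/2; for n ≠ n', ∫_0^π sin(nx)sin(n'x) dx = ∫_0^π cos(nx)cos(n'x) dx = 0; and by product-to-sum, ∫_0^π sin(nx)cos(n'x) dx = ½∫_0^π [sin((n+n')x) + sin((n−n')x)] dx, which is 0 when n+n' is even and 2n/(n²−n'²) when n+n' is odd (it need not vanish on (0, π)).
  u² squared terms: (-3)²·∫cos(x)² dx = 9·π/2 = 9*π/2;  (5)²·∫sin(4x)² dx = 25·π/2 = 25*π/2.
  u² cross terms: 2·(-3)·(5)·∫cos(x)·sin(4x) dx = -30·(8/15) = -16.
  So ∫_0^π u² dx = 9*π/2 + 25*π/2 − 16 = -16 + 17*π.
  (u')² squared terms: (3)²·∫sin(x)² dx = 9·π/2 = 9*π/2;  (20)²·∫cos(4x)² dx = 400·π/2 = 200*π.
  (u')² cross terms: 2·(3)·(20)·∫sin(x)·cos(4x) dx = 120·(-2/15) = -16.
  So ∫_0^π (u')² dx = 9*π/2 + 200*π − 16 = -16 + 409*π/2.
||u||_{H^1}^2 = (-16 + 17*π) + (-16 + 409*π/2) = -32 + 443*π/2.


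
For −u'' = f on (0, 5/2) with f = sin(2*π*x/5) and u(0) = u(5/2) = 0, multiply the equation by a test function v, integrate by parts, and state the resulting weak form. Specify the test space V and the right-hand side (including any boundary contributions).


V = H^1_0(0, 5/2) (so v(0) = v(5/2) = 0); weak form: ∫_0^5/2 u'v' dx = ∫_0^5/2 (sin(2*π*x/5)) v dx for all v ∈ V.

Multiply both sides by a test function v and integrate from 0 to 5/2:
  ∫_0^5/2 −u''(x) v(x) dx = ∫_0^5/2 f(x) v(x) dx.
Integrate the LHS by parts once:
  ∫_0^5/2 −u'' v dx = −[u'(x) v(x)]_0^5/2 + ∫_0^5/2 u'(x) v'(x) dx.
Thus ∫_0^5/2 u'(x) v'(x) dx = ∫_0^5/2 f(x) v(x) dx + [u'(x) v(x)]_0^5/2.
Choose V so that boundary terms are either known or forced to vanish.
u is Dirichlet: u(0) = u(5/2) = 0. Let V = H^1_0(0, 5/2); then v(0) = v(5/2) = 0, and [u' v]_0^5/2 = 0.
Weak formulation: find u (satisfying any essential BC) such that ∫_0^5/2 u'(x) v'(x) dx = ∫_0^5/2 f v dx for all v ∈ V.
Substituting f(x) = sin(2*π*x/5), the right-hand side is ∫_0^5/2 (sin(2*π*x/5)) v dx.


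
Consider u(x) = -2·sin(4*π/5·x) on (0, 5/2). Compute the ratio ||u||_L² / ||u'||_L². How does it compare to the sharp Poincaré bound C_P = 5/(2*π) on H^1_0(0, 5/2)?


||u||_L² / ||u'||_L² = 5/(4*π) < C_P = 5/(2*π).

u(x) = -2·sin(4*π/5·x), so u'(x) = -8*π*cos(4*π*x/5)/5.
Writing u(x) = A·sin(kπx/L) with A = -2 and k = 2, use ∫_0^L sin²(kπx/L) dx = L/2 and ∫_0^L cos²(kπx/L) dx = L/2.
u² = 4·sin²(4*π/5·x) and (u')² = 64*π^2/25·cos²(4*π/5·x), and each of sin², cos² integrates to L/2 = 5/4 over (0, 5/2).
∫_0^5/2 u² dx = 5, so ||u||_L² = sqrt(5).
∫_0^5/2 (u')² dx = 16*π^2/5, so ||u'||_L² = 4*sqrt(5)*π/5.
Ratio ||u||_L² / ||u'||_L² = 5/(4*π).
Sharp Poincaré constant on H^1_0(0, 5/2) is C_P = L/π = 5/(2*π), achieved by sin(2*π/5·x).
This is the k = 2 harmonic; the ratio L/(kπ) is strictly less than C_P = L/π, consistent with the sharp inequality ||u||_L² ≤ C_P ||u'||_L².


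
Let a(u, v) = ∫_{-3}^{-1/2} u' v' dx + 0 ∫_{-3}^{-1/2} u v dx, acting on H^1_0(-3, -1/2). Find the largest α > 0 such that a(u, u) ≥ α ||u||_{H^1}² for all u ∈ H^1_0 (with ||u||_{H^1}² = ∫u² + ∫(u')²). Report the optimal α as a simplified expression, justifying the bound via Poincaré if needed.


α = 4*π^2/(25 + 4*π^2)

Coercivity of a(·,·) on H^1_0(-3, -1/2) means a(u, u) ≥ α ||u||_{H^1}² for every u ∈ H^1_0.
The interval has length L = 5/2, and Poincaré/coercivity depend only on L. Here a(u, u) = ∫(u')² + (0)·∫u².
Here c = 0, so a(u,u) = ∫(u')² alone. The condition a(u,u) ≥ α||u||_{H^1}² reads (1−α)∫(u')² ≥ (α−c)∫u². Any admissible α is ≤ 1 (rapidly oscillating u have ∫u²/∫(u')² → 0), and α = 1 would force 0 ≥ (1−c)∫u², impossible since c < 1; so 1−α > 0. By the sharp Poincaré inequality on H^1_0 of an interval of length L, ∫(u')² ≥ (π/L)²∫u² with equality for the first sine mode sin(π(x−x₀)/L) (x₀ the left endpoint), so the inequality holds for all u iff (1−α)(π/L)² ≥ α − c, i.e. α ≤ ((π/L)² + c)/((π/L)² + 1) = (1 + c(L/π)²)/(1 + (L/π)²). (Direct route, valid since c ≤ 0: Poincaré gives c∫u² ≥ c(L/π)²∫(u')², so a(u,u) ≥ (1 + c(L/π)²)∫(u')², while ||u||_{H^1}² ≤ (1 + (L/π)²)∫(u')²; dividing yields the same α.) With (π/L)² = 4*π^2/25 and c = 0, the largest admissible constant is α = ((π/L)² + c)/((π/L)² + 1).
Simplifying, α = 4*π^2/(25 + 4*π^2).


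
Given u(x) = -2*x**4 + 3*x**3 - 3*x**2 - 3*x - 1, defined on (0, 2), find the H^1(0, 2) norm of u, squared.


||u||_{H^1}^2 = 252832/315

The H^1 norm (squared) on an interval (0, L) is
  ||u||_{H^1}^2 = ∫_0^L u(x)^2 dx + ∫_0^L u'(x)^2 dx.
Compute u'(x) = -8*x**3 + 9*x**2 - 6*x - 3.
Then u(x)^2 = 4*x**8 - 12*x**7 + 21*x**6 - 6*x**5 - 5*x**4 + 12*x**3 + 15*x**2 + 6*x + 1 and u'(x)^2 = 64*x**6 - 144*x**5 + 177*x**4 - 60*x**3 - 18*x**2 + 36*x + 9.
Integrate each monomial from 0 to 2 using ∫_0^2 c·x^n dx = c·2^(n+1)/(n+1):
  ∫_0^2 u(x)^2 dx = ∫_0^2 (4*x^8 - 12*x^7 + 21*x^6 - 6*x^5 - 5*x^4 + 12*x^3 + 15*x^2 + 6*x + 1) dx. Term by term:
    ∫_0^2 4*x^8 dx = 2048/9;  ∫_0^2 -12*x^7 dx = -384;  ∫_0^2 21*x^6 dx = 384;
    ∫_0^2 -6*x^5 dx = -64;  ∫_0^2 -5*x^4 dx = -32;  ∫_0^2 12*x^3 dx = 48;
    ∫_0^2 15*x^2 dx = 40;  ∫_0^2 6*x dx = 12;  ∫_0^2 1 dx = 2.
  Sum: 2048/9 − 384 + 384 − 64 − 32 + 48 + 40 + 12 + 2 = 2102/9.
  ∫_0^2 u'(x)^2 dx = ∫_0^2 (64*x^6 - 144*x^5 + 177*x^4 - 60*x^3 - 18*x^2 + 36*x + 9) dx. Term by term:
    ∫_0^2 64*x^6 dx = 8192/7;  ∫_0^2 -144*x^5 dx = -1536;  ∫_0^2 177*x^4 dx = 5664/5;
    ∫_0^2 -60*x^3 dx = -240;  ∫_0^2 -18*x^2 dx = -48;  ∫_0^2 36*x dx = 72;
    ∫_0^2 9 dx = 18.
  Sum: 8192/7 − 1536 + 5664/5 − 240 − 48 + 72 + 18 = 19918/35.
Adding: ||u||_{H^1}^2 = 2102/9 + 19918/35 = 252832/315.


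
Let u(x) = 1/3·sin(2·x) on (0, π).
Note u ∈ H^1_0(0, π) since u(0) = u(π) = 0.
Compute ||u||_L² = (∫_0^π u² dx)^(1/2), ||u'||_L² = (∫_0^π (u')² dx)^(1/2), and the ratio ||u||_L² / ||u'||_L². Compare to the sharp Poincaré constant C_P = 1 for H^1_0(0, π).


||u||_L² / ||u'||_L² = 1/2 < C_P = 1.

u(x) = 1/3·sin(2·x), so u'(x) = 2*cos(2*x)/3.
Writing u(x) = A·sin(kπx/L) with A = 1/3 and k = 2, use ∫_0^L sin²(kπx/L) dx = L/2 and ∫_0^L cos²(kπx/L) dx = L/2.
u² = 1/9·sin²(2·x) and (u')² = 4/9·cos²(2·x), and each of sin², cos² integrates to L/2 = π/2 over (0, π).
∫_0^π u² dx = π/18, so ||u||_L² = sqrt(2)*sqrt(π)/6.
∫_0^π (u')² dx = 2*π/9, so ||u'||_L² = sqrt(2)*sqrt(π)/3.
Ratio ||u||_L² / ||u'||_L² = 1/2.
Sharp Poincaré constant on H^1_0(0, π) is C_P = L/π = 1, achieved by sin(x).
This is the k = 2 harmonic; the ratio L/(kπ) is strictly less than C_P = L/π, consistent with the sharp inequality ||u||_L² ≤ C_P ||u'||_L².


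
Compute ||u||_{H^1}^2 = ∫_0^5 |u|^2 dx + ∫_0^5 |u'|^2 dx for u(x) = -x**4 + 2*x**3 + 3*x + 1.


||u||_{H^1}^2 = 16621375/126

The H^1 norm (squared) on an interval (0, L) is
  ||u||_{H^1}^2 = ∫_0^L u(x)^2 dx + ∫_0^L u'(x)^2 dx.
Compute u'(x) = -4*x**3 + 6*x**2 + 3.
Then u(x)^2 = x**8 - 4*x**7 + 4*x**6 - 6*x**5 + 10*x**4 + 4*x**3 + 9*x**2 + 6*x + 1 and u'(x)^2 = 16*x**6 - 48*x**5 + 36*x**4 - 24*x**3 + 36*x**2 + 9.
Integrate each monomial from 0 to 5 using ∫_0^5 c·x^n dx = c·5^(n+1)/(n+1):
  ∫_0^5 u(x)^2 dx = ∫_0^5 (x^8 - 4*x^7 + 4*x^6 - 6*x^5 + 10*x^4 + 4*x^3 + 9*x^2 + 6*x + 1) dx. Term by term:
    ∫_0^5 x^8 dx = 1953125/9;  ∫_0^5 -4*x^7 dx = -390625/2;  ∫_0^5 4*x^6 dx = 312500/7;
    ∫_0^5 -6*x^5 dx = -15625;  ∫_0^5 10*x^4 dx = 6250;  ∫_0^5 4*x^3 dx = 625;
    ∫_0^5 9*x^2 dx = 375;  ∫_0^5 6*x dx = 75;  ∫_0^5 1 dx = 5.
  Sum: 1953125/9 − 390625/2 + 312500/7 − 15625 + 6250 + 625 + 375 + 75 + 5 = 7314205/126.
  ∫_0^5 u'(x)^2 dx = ∫_0^5 (16*x^6 - 48*x^5 + 36*x^4 - 24*x^3 + 36*x^2 + 9) dx. Term by term:
    ∫_0^5 16*x^6 dx = 1250000/7;  ∫_0^5 -48*x^5 dx = -125000;  ∫_0^5 36*x^4 dx = 22500;
    ∫_0^5 -24*x^3 dx = -3750;  ∫_0^5 36*x^2 dx = 1500;  ∫_0^5 9 dx = 45.
  Sum: 1250000/7 − 125000 + 22500 − 3750 + 1500 + 45 = 517065/7.
Adding: ||u||_{H^1}^2 = 7314205/126 + 517065/7 = 16621375/126.


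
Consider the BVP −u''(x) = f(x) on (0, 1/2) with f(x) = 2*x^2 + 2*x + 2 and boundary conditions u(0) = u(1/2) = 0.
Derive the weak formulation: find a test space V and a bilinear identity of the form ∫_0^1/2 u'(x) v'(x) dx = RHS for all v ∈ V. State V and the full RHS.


V = H^1_0(0, 1/2) (so v(0) = v(1/2) = 0); weak form: ∫_0^1/2 u'v' dx = ∫_0^1/2 (2*x^2 + 2*x + 2) v dx for all v ∈ V.

Multiply both sides by a test function v and integrate from 0 to 1/2:
  ∫_0^1/2 −u''(x) v(x) dx = ∫_0^1/2 f(x) v(x) dx.
Integrate the LHS by parts once:
  ∫_0^1/2 −u'' v dx = −[u'(x) v(x)]_0^1/2 + ∫_0^1/2 u'(x) v'(x) dx.
Thus ∫_0^1/2 u'(x) v'(x) dx = ∫_0^1/2 f(x) v(x) dx + [u'(x) v(x)]_0^1/2.
Choose V so that boundary terms are either known or forced to vanish.
u is Dirichlet: u(0) = u(1/2) = 0. Let V = H^1_0(0, 1/2); then v(0) = v(1/2) = 0, and [u' v]_0^1/2 = 0.
Weak formulation: find u (satisfying any essential BC) such that ∫_0^1/2 u'(x) v'(x) dx = ∫_0^1/2 f v dx for all v ∈ V.
Substituting f(x) = 2*x^2 + 2*x + 2, the right-hand side is ∫_0^1/2 (2*x^2 + 2*x + 2) v dx.


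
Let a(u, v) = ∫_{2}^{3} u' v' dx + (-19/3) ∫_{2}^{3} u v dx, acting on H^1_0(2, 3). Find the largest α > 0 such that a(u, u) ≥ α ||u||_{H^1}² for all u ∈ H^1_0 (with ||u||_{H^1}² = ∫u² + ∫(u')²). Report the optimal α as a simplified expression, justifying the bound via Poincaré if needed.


α = (-19/3 + π^2)/(1 + π^2)

Coercivity of a(·,·) on H^1_0(2, 3) means a(u, u) ≥ α ||u||_{H^1}² for every u ∈ H^1_0.
The interval has length L = 1, and Poincaré/coercivity depend only on L. Here a(u, u) = ∫(u')² + (-19/3)·∫u².
Here c = -19/3 < 0 with |c| < (π/L)² = π^2, so coercivity still holds. The condition a(u,u) ≥ α||u||_{H^1}² reads (1−α)∫(u')² ≥ (α−c)∫u². Any admissible α is ≤ 1 (rapidly oscillating u have ∫u²/∫(u')² → 0), and α = 1 would force 0 ≥ (1−c)∫u², impossible since c < 1; so 1−α > 0. By the sharp Poincaré inequality on H^1_0 of an interval of length L, ∫(u')² ≥ (π/L)²∫u² with equality for the first sine mode sin(π(x−x₀)/L) (x₀ the left endpoint), so the inequality holds for all u iff (1−α)(π/L)² ≥ α − c, i.e. α ≤ ((π/L)² + c)/((π/L)² + 1) = (1 + c(L/π)²)/(1 + (L/π)²). (Direct route, valid since c ≤ 0: Poincaré gives c∫u² ≥ c(L/π)²∫(u')², so a(u,u) ≥ (1 + c(L/π)²)∫(u')², while ||u||_{H^1}² ≤ (1 + (L/π)²)∫(u')²; dividing yields the same α.) With (π/L)² = π^2 and c = -19/3, the largest admissible constant is α = ((π/L)² + c)/((π/L)² + 1).
Simplifying, α = (-19/3 + π^2)/(1 + π^2).


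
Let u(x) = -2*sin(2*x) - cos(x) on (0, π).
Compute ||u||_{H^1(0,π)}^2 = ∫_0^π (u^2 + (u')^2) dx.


||u||_{H^1(0,π)}^2 = 32/3 + 11*π

u'(x) = sin(x) - 4*cos(2*x).
Expand u² and (u')² and integrate term by term on (0, π), using: for integers n ≥ 1, ∫_0^π sin²(nx) dx = ∫_0^π cos²(nx) dx = π/2; for n ≠ n', ∫_0^π sin(nx)sin(n'x) dx = ∫_0^π cos(nx)cos(n'x) dx = 0; and by product-to-sum, ∫_0^π sin(nx)cos(n'x) dx = ½∫_0^π [sin((n+n')x) + sin((n−n')x)] dx, which is 0 when n+n' is even and 2n/(n²−n'²) when n+n' is odd (it need not vanish on (0, π)).
  u² squared terms: (-1)²·∫cos(x)² dx = 1·π/2 = π/2;  (-2)²·∫sin(2x)² dx = 4·π/2 = 2*π.
  u² cross terms: 2·(-1)·(-2)·∫cos(x)·sin(2x) dx = 4·(4/3) = 16/3.
  So ∫_0^π u² dx = π/2 + 2*π + 16/3 = 16/3 + 5*π/2.
  (u')² squared terms: (-4)²·∫cos(2x)² dx = 16·π/2 = 8*π;  (1)²·∫sin(x)² dx = 1·π/2 = π/2.
  (u')² cross terms: 2·(-4)·(1)·∫cos(2x)·sin(x) dx = -8·(-2/3) = 16/3.
  So ∫_0^π (u')² dx = 8*π + π/2 + 16/3 = 16/3 + 17*π/2.
||u||_{H^1}^2 = (16/3 + 5*π/2) + (16/3 + 17*π/2) = 32/3 + 11*π.


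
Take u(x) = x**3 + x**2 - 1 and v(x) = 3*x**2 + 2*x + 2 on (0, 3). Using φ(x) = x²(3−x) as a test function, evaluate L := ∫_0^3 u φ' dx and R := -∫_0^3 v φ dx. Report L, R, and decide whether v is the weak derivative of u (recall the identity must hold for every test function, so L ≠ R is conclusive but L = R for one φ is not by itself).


LHS = -486/5, RHS = -1107/10. No, v is not the weak derivative of u.

u(x) = x**3 + x**2 - 1, classical derivative u'(x) = 3*x**2 + 2*x.
φ(x) = x²(3−x), so φ'(x) = 3*x*(2 - x).
Note φ(0) = φ(3) = 0, so the boundary term u·φ vanishes.
LHS = ∫_0^3 u(x) φ'(x) dx = ∫_0^3 (-3*x^5 + 3*x^4 + 6*x^3 + 3*x^2 - 6*x) dx. Term by term:
  ∫_0^3 -3*x^5 dx = -729/2;  ∫_0^3 3*x^4 dx = 729/5;  ∫_0^3 6*x^3 dx = 243/2;
  ∫_0^3 3*x^2 dx = 27;  ∫_0^3 -6*x dx = -27.
Sum: -729/2 + 729/5 + 243/2 + 27 − 27 = -486/5.
So LHS = -486/5.
∫_0^3 v(x) φ(x) dx = ∫_0^3 (-3*x^5 + 7*x^4 + 4*x^3 + 6*x^2) dx. Term by term:
  ∫_0^3 -3*x^5 dx = -729/2;  ∫_0^3 7*x^4 dx = 1701/5;  ∫_0^3 4*x^3 dx = 81;
  ∫_0^3 6*x^2 dx = 54.
Sum: -729/2 + 1701/5 + 81 + 54 = 1107/10.
So RHS = -∫_0^3 v(x) φ(x) dx = -1107/10.
LHS − RHS = 27/2 ≠ 0, so the identity fails.
(For a valid weak derivative the identity must hold for EVERY test function, in particular this one. The failure shows v is NOT the weak derivative of u.)
Correct weak derivative would be u'(x) = 3*x**2 + 2*x.


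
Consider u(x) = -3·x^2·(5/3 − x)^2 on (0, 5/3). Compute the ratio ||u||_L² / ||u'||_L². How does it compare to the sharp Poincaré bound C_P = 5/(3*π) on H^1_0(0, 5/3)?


||u||_L² / ||u'||_L² = 5*sqrt(3)/18 < C_P = 5/(3*π).

u(x) = -3·x^2·(5/3 − x)^2, so u'(x) = 2*x*(-18*x^2 + 45*x - 25)/3.
u(x) = -3·x^2·(5/3 − x)^2 vanishes at x = 0 and x = 5/3, so u ∈ H^1_0(0, 5/3). Differentiate via the product rule and integrate the resulting polynomials term by term.
  ∫_0^5/3 u² dx = ∫_0^5/3 (9*x^8 - 60*x^7 + 150*x^6 - 500*x^5/3 + 625*x^4/9) dx. Term by term:
    ∫_0^5/3 9*x^8 dx = 1953125/19683;  ∫_0^5/3 -60*x^7 dx = -1953125/4374;  ∫_0^5/3 150*x^6 dx = 3906250/5103;
    ∫_0^5/3 -500*x^5/3 dx = -3906250/6561;  ∫_0^5/3 625*x^4/9 dx = 390625/2187.
  Sum: 1953125/19683 − 1953125/4374 + 3906250/5103 − 3906250/6561 + 390625/2187 = 390625/275562.
  ∫_0^5/3 (u')² dx = ∫_0^5/3 (144*x^6 - 720*x^5 + 1300*x^4 - 1000*x^3 + 2500*x^2/9) dx. Term by term:
    ∫_0^5/3 144*x^6 dx = 1250000/1701;  ∫_0^5/3 -720*x^5 dx = -625000/243;  ∫_0^5/3 1300*x^4 dx = 812500/243;
    ∫_0^5/3 -1000*x^3 dx = -156250/81;  ∫_0^5/3 2500*x^2/9 dx = 312500/729.
  Sum: 1250000/1701 − 625000/243 + 812500/243 − 156250/81 + 312500/729 = 31250/5103.
∫_0^5/3 u² dx = 390625/275562, so ||u||_L² = 625*sqrt(42)/3402.
∫_0^5/3 (u')² dx = 31250/5103, so ||u'||_L² = 125*sqrt(14)/189.
Ratio ||u||_L² / ||u'||_L² = 5*sqrt(3)/18.
Sharp Poincaré constant on H^1_0(0, 5/3) is C_P = L/π = 5/(3*π), achieved by sin(3*π/5·x).
A polynomial bump cannot attain the sharp Poincaré constant (only the first sine eigenfunction does), so the ratio is strictly less than C_P, consistent with ||u||_L² ≤ C_P ||u'||_L².


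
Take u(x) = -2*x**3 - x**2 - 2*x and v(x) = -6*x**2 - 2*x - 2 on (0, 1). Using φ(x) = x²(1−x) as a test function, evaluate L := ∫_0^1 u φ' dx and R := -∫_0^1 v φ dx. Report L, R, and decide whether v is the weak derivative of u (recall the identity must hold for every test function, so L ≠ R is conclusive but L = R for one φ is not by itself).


LHS = 7/15, RHS = 7/15. Yes, v = u' weakly.

u(x) = -2*x**3 - x**2 - 2*x, classical derivative u'(x) = -6*x**2 - 2*x - 2.
φ(x) = x²(1−x), so φ'(x) = x*(2 - 3*x).
Note φ(0) = φ(1) = 0, so the boundary term u·φ vanishes.
LHS = ∫_0^1 u(x) φ'(x) dx = ∫_0^1 (6*x^5 - x^4 + 4*x^3 - 4*x^2) dx. Term by term:
  ∫_0^1 6*x^5 dx = 1;  ∫_0^1 -x^4 dx = -1/5;  ∫_0^1 4*x^3 dx = 1;
  ∫_0^1 -4*x^2 dx = -4/3.
Sum: 1 − 1/5 + 1 − 4/3 = 7/15.
So LHS = 7/15.
∫_0^1 v(x) φ(x) dx = ∫_0^1 (6*x^5 - 4*x^4 - 2*x^2) dx. Term by term:
  ∫_0^1 6*x^5 dx = 1;  ∫_0^1 -4*x^4 dx = -4/5;  ∫_0^1 -2*x^2 dx = -2/3.
Sum: 1 − 4/5 − 2/3 = -7/15.
So RHS = -∫_0^1 v(x) φ(x) dx = 7/15.
LHS = RHS, so the identity holds for this test φ.
Moreover u is smooth here and v(x) = u'(x) = -6*x**2 - 2*x - 2 pointwise, so the identity holds for every test function. Hence v is the weak derivative of u.


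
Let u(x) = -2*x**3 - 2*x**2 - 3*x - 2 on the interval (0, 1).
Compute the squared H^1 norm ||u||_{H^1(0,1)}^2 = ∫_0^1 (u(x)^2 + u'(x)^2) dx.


||u||_{H^1}^2 = 8747/105

The H^1 norm (squared) on an interval (0, L) is
  ||u||_{H^1}^2 = ∫_0^L u(x)^2 dx + ∫_0^L u'(x)^2 dx.
Compute u'(x) = -6*x**2 - 4*x - 3.
Then u(x)^2 = 4*x**6 + 8*x**5 + 16*x**4 + 20*x**3 + 17*x**2 + 12*x + 4 and u'(x)^2 = 36*x**4 + 48*x**3 + 52*x**2 + 24*x + 9.
Integrate each monomial from 0 to 1 using ∫_0^1 c·x^n dx = c·1^(n+1)/(n+1):
  ∫_0^1 u(x)^2 dx = ∫_0^1 (4*x^6 + 8*x^5 + 16*x^4 + 20*x^3 + 17*x^2 + 12*x + 4) dx. Term by term:
    ∫_0^1 4*x^6 dx = 4/7;  ∫_0^1 8*x^5 dx = 4/3;  ∫_0^1 16*x^4 dx = 16/5;
    ∫_0^1 20*x^3 dx = 5;  ∫_0^1 17*x^2 dx = 17/3;  ∫_0^1 12*x dx = 6;
    ∫_0^1 4 dx = 4.
  Sum: 4/7 + 4/3 + 16/5 + 5 + 17/3 + 6 + 4 = 902/35.
  ∫_0^1 u'(x)^2 dx = ∫_0^1 (36*x^4 + 48*x^3 + 52*x^2 + 24*x + 9) dx. Term by term:
    ∫_0^1 36*x^4 dx = 36/5;  ∫_0^1 48*x^3 dx = 12;  ∫_0^1 52*x^2 dx = 52/3;
    ∫_0^1 24*x dx = 12;  ∫_0^1 9 dx = 9.
  Sum: 36/5 + 12 + 52/3 + 12 + 9 = 863/15.
Adding: ||u||_{H^1}^2 = 902/35 + 863/15 = 8747/105.


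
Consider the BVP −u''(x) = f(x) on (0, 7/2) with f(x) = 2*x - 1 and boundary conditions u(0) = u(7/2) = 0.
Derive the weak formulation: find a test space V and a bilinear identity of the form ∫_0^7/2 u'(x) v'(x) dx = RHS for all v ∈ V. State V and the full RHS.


V = H^1_0(0, 7/2) (so v(0) = v(7/2) = 0); weak form: ∫_0^7/2 u'v' dx = ∫_0^7/2 (2*x - 1) v dx for all v ∈ V.

Multiply both sides by a test function v and integrate from 0 to 7/2:
  ∫_0^7/2 −u''(x) v(x) dx = ∫_0^7/2 f(x) v(x) dx.
Integrate the LHS by parts once:
  ∫_0^7/2 −u'' v dx = −[u'(x) v(x)]_0^7/2 + ∫_0^7/2 u'(x) v'(x) dx.
Thus ∫_0^7/2 u'(x) v'(x) dx = ∫_0^7/2 f(x) v(x) dx + [u'(x) v(x)]_0^7/2.
Choose V so that boundary terms are either known or forced to vanish.
u is Dirichlet: u(0) = u(7/2) = 0. Let V = H^1_0(0, 7/2); then v(0) = v(7/2) = 0, and [u' v]_0^7/2 = 0.
Weak formulation: find u (satisfying any essential BC) such that ∫_0^7/2 u'(x) v'(x) dx = ∫_0^7/2 f v dx for all v ∈ V.
Substituting f(x) = 2*x - 1, the right-hand side is ∫_0^7/2 (2*x - 1) v dx.


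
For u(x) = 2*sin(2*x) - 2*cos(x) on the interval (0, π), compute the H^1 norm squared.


||u||_{H^1(0,π)}^2 = -64/3 + 14*π

u'(x) = 2*sin(x) + 4*cos(2*x).
Expand u² and (u')² and integrate term by term on (0, π), using: for integers n ≥ 1, ∫_0^π sin²(nx) dx = ∫_0^π cos²(nx) dx = π/2; for n ≠ n', ∫_0^π sin(nx)sin(n'x) dx = ∫_0^π cos(nx)cos(n'x) dx = 0; and by product-to-sum, ∫_0^π sin(nx)cos(n'x) dx = ½∫_0^π [sin((n+n')x) + sin((n−n')x)] dx, which is 0 when n+n' is even and 2n/(n²−n'²) when n+n' is odd (it need not vanish on (0, π)).
  u² squared terms: (-2)²·∫cos(x)² dx = 4·π/2 = 2*π;  (2)²·∫sin(2x)² dx = 4·π/2 = 2*π.
  u² cross terms: 2·(-2)·(2)·∫cos(x)·sin(2x) dx = -8·(4/3) = -32/3.
  So ∫_0^π u² dx = 2*π + 2*π − 32/3 = -32/3 + 4*π.
  (u')² squared terms: (2)²·∫sin(x)² dx = 4·π/2 = 2*π;  (4)²·∫cos(2x)² dx = 16·π/2 = 8*π.
  (u')² cross terms: 2·(2)·(4)·∫sin(x)·cos(2x) dx = 16·(-2/3) = -32/3.
  So ∫_0^π (u')² dx = 2*π + 8*π − 32/3 = -32/3 + 10*π.
||u||_{H^1}^2 = (-32/3 + 4*π) + (-32/3 + 10*π) = -64/3 + 14*π.


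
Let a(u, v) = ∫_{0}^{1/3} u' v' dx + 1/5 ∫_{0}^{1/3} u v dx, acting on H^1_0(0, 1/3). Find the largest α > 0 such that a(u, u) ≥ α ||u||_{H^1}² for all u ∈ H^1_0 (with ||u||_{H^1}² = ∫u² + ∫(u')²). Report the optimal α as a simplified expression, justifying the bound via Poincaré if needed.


α = (1 + 45*π^2)/(5*(1 + 9*π^2))

Coercivity of a(·,·) on H^1_0(0, 1/3) means a(u, u) ≥ α ||u||_{H^1}² for every u ∈ H^1_0.
The interval has length L = 1/3, and Poincaré/coercivity depend only on L. Here a(u, u) = ∫(u')² + (1/5)·∫u².
Here 0 < c = 1/5 < 1. The condition a(u,u) ≥ α||u||_{H^1}² reads (1−α)∫(u')² ≥ (α−c)∫u². Any admissible α is ≤ 1 (rapidly oscillating u have ∫u²/∫(u')² → 0), and α = 1 would force 0 ≥ (1−c)∫u², impossible since c < 1; so 1−α > 0. By the sharp Poincaré inequality on H^1_0 of an interval of length L, ∫(u')² ≥ (π/L)²∫u² with equality for the first sine mode sin(π(x−x₀)/L) (x₀ the left endpoint), so the inequality holds for all u iff (1−α)(π/L)² ≥ α − c, i.e. α ≤ ((π/L)² + c)/((π/L)² + 1) = (1 + c(L/π)²)/(1 + (L/π)²). With (π/L)² = 9*π^2 and c = 1/5, the largest admissible constant is α = ((π/L)² + c)/((π/L)² + 1).
Simplifying, α = (1 + 45*π^2)/(5*(1 + 9*π^2)).


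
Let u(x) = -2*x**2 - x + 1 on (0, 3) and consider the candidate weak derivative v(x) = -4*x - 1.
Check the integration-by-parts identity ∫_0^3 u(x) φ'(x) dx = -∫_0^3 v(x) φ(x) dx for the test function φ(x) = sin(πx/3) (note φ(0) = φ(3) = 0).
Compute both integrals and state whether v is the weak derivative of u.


LHS = 42/π, RHS = 42/π. Yes, v = u' weakly.

u(x) = -2*x**2 - x + 1, classical derivative u'(x) = -4*x - 1.
φ(x) = sin(πx/3), so φ'(x) = π*cos(π*x/3)/3.
Note φ(0) = φ(3) = 0, so the boundary term u·φ vanishes.
LHS = ∫_0^3 u(x) φ'(x) dx = ∫_0^3 (-2*π*x^2*cos(π*x/3)/3 - π*x*cos(π*x/3)/3 + π*cos(π*x/3)/3) dx. Term by term:
  ∫_0^3 π*cos(π*x/3)/3 dx = 0;  ∫_0^3 -2*π*x^2*cos(π*x/3)/3 dx = 36/π;  ∫_0^3 -π*x*cos(π*x/3)/3 dx = 6/π.
Sum: 0 + 36/π + 6/π = 42/π.
So LHS = 42/π.
∫_0^3 v(x) φ(x) dx = ∫_0^3 (-4*x*sin(π*x/3) - sin(π*x/3)) dx. Term by term:
  ∫_0^3 -sin(π*x/3) dx = -6/π;  ∫_0^3 -4*x*sin(π*x/3) dx = -36/π.
Sum: -6/π − 36/π = -42/π.
So RHS = -∫_0^3 v(x) φ(x) dx = 42/π.
LHS = RHS, so the identity holds for this test φ.
Moreover u is smooth here and v(x) = u'(x) = -4*x - 1 pointwise, so the identity holds for every test function. Hence v is the weak derivative of u.


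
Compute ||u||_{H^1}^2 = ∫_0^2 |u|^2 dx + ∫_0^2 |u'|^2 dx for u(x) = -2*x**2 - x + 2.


||u||_{H^1}^2 = 418/5

The H^1 norm (squared) on an interval (0, L) is
  ||u||_{H^1}^2 = ∫_0^L u(x)^2 dx + ∫_0^L u'(x)^2 dx.
Compute u'(x) = -4*x - 1.
Then u(x)^2 = 4*x**4 + 4*x**3 - 7*x**2 - 4*x + 4 and u'(x)^2 = 16*x**2 + 8*x + 1.
Integrate each monomial from 0 to 2 using ∫_0^2 c·x^n dx = c·2^(n+1)/(n+1):
  ∫_0^2 u(x)^2 dx = ∫_0^2 (4*x^4 + 4*x^3 - 7*x^2 - 4*x + 4) dx. Term by term:
    ∫_0^2 4*x^4 dx = 128/5;  ∫_0^2 4*x^3 dx = 16;  ∫_0^2 -7*x^2 dx = -56/3;
    ∫_0^2 -4*x dx = -8;  ∫_0^2 4 dx = 8.
  Sum: 128/5 + 16 − 56/3 − 8 + 8 = 344/15.
  ∫_0^2 u'(x)^2 dx = ∫_0^2 (16*x^2 + 8*x + 1) dx. Term by term:
    ∫_0^2 16*x^2 dx = 128/3;  ∫_0^2 8*x dx = 16;  ∫_0^2 1 dx = 2.
  Sum: 128/3 + 16 + 2 = 182/3.
Adding: ||u||_{H^1}^2 = 344/15 + 182/3 = 418/5.


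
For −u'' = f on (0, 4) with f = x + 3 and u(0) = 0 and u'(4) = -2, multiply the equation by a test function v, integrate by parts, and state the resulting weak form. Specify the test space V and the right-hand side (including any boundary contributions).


V = {v ∈ H^1(0, 4) : v(0) = 0} (test functions vanish at x = 0 where u is specified); weak form: ∫_0^4 u'v' dx = ∫_0^4 (x + 3) v dx − 2·v(4) for all v ∈ V.

Multiply both sides by a test function v and integrate from 0 to 4:
  ∫_0^4 −u''(x) v(x) dx = ∫_0^4 f(x) v(x) dx.
Integrate the LHS by parts once:
  ∫_0^4 −u'' v dx = −[u'(x) v(x)]_0^4 + ∫_0^4 u'(x) v'(x) dx.
Thus ∫_0^4 u'(x) v'(x) dx = ∫_0^4 f(x) v(x) dx + [u'(x) v(x)]_0^4.
Choose V so that boundary terms are either known or forced to vanish.
Mixed BC: u(0) = 0 (Dirichlet) and u'(4) = -2 (Neumann). Define V = {v ∈ H^1(0, 4) : v(0) = 0}. Then [u' v]_0^4 = u'(4)·v(4) − u'(0)·0 = − 2·v(4).
Weak formulation: find u (satisfying any essential BC) such that ∫_0^4 u'(x) v'(x) dx = ∫_0^4 f v dx − 2·v(4) for all v ∈ V (Dirichlet at 0 absorbed into V; Neumann datum at x = 4 contributes the boundary term).
Substituting f(x) = x + 3, the right-hand side is ∫_0^4 (x + 3) v dx − 2·v(4).


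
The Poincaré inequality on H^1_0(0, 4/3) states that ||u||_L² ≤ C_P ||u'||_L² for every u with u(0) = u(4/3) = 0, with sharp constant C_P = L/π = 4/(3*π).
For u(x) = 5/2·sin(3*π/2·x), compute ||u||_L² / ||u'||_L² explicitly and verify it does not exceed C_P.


||u||_L² / ||u'||_L² = 2/(3*π) < C_P = 4/(3*π).

u(x) = 5/2·sin(3*π/2·x), so u'(x) = 15*π*cos(3*π*x/2)/4.
Writing u(x) = A·sin(kπx/L) with A = 5/2 and k = 2, use ∫_0^L sin²(kπx/L) dx = L/2 and ∫_0^L cos²(kπx/L) dx = L/2.
u² = 25/4·sin²(3*π/2·x) and (u')² = 225*π^2/16·cos²(3*π/2·x), and each of sin², cos² integrates to L/2 = 2/3 over (0, 4/3).
∫_0^4/3 u² dx = 25/6, so ||u||_L² = 5*sqrt(6)/6.
∫_0^4/3 (u')² dx = 75*π^2/8, so ||u'||_L² = 5*sqrt(6)*π/4.
Ratio ||u||_L² / ||u'||_L² = 2/(3*π).
Sharp Poincaré constant on H^1_0(0, 4/3) is C_P = L/π = 4/(3*π), achieved by sin(3*π/4·x).
This is the k = 2 harmonic; the ratio L/(kπ) is strictly less than C_P = L/π, consistent with the sharp inequality ||u||_L² ≤ C_P ||u'||_L².


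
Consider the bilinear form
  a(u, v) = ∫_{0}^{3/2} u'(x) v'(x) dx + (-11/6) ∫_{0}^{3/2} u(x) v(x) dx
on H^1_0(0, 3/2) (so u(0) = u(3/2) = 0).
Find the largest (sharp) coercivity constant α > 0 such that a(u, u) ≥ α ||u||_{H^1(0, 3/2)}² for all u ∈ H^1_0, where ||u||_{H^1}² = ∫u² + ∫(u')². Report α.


α = (-33 + 8*π^2)/(2*(9 + 4*π^2))

Coercivity of a(·,·) on H^1_0(0, 3/2) means a(u, u) ≥ α ||u||_{H^1}² for every u ∈ H^1_0.
The interval has length L = 3/2, and Poincaré/coercivity depend only on L. Here a(u, u) = ∫(u')² + (-11/6)·∫u².
Here c = -11/6 < 0 with |c| < (π/L)² = 4*π^2/9, so coercivity still holds. The condition a(u,u) ≥ α||u||_{H^1}² reads (1−α)∫(u')² ≥ (α−c)∫u². Any admissible α is ≤ 1 (rapidly oscillating u have ∫u²/∫(u')² → 0), and α = 1 would force 0 ≥ (1−c)∫u², impossible since c < 1; so 1−α > 0. By the sharp Poincaré inequality on H^1_0 of an interval of length L, ∫(u')² ≥ (π/L)²∫u² with equality for the first sine mode sin(π(x−x₀)/L) (x₀ the left endpoint), so the inequality holds for all u iff (1−α)(π/L)² ≥ α − c, i.e. α ≤ ((π/L)² + c)/((π/L)² + 1) = (1 + c(L/π)²)/(1 + (L/π)²). (Direct route, valid since c ≤ 0: Poincaré gives c∫u² ≥ c(L/π)²∫(u')², so a(u,u) ≥ (1 + c(L/π)²)∫(u')², while ||u||_{H^1}² ≤ (1 + (L/π)²)∫(u')²; dividing yields the same α.) With (π/L)² = 4*π^2/9 and c = -11/6, the largest admissible constant is α = ((π/L)² + c)/((π/L)² + 1).
Simplifying, α = (-33 + 8*π^2)/(2*(9 + 4*π^2)).


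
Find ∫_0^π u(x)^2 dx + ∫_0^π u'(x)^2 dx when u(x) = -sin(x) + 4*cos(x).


||u||_{H^1(0,π)}^2 = 17*π

u'(x) = -4*sin(x) - cos(x).
Expand u² and (u')² and integrate term by term on (0, π), using: for integers n ≥ 1, ∫_0^π sin²(nx) dx = ∫_0^π cos²(nx) dx = π/2; for n ≠ n', ∫_0^π sin(nx)sin(n'x) dx = ∫_0^π cos(nx)cos(n'x) dx = 0; and by product-to-sum, ∫_0^π sin(nx)cos(n'x) dx = ½∫_0^π [sin((n+n')x) + sin((n−n')x)] dx, which is 0 when n+n' is even and 2n/(n²−n'²) when n+n' is odd (it need not vanish on (0, π)).
  u² squared terms: (-1)²·∫sin(x)² dx = 1·π/2 = π/2;  (4)²·∫cos(x)² dx = 16·π/2 = 8*π.
  u² cross terms: 2·(-1)·(4)·∫sin(x)·cos(x) dx = -8·(0) = 0.
  So ∫_0^π u² dx = π/2 + 8*π + 0 = 17*π/2.
  (u')² squared terms: (-1)²·∫cos(x)² dx = 1·π/2 = π/2;  (-4)²·∫sin(x)² dx = 16·π/2 = 8*π.
  (u')² cross terms: 2·(-1)·(-4)·∫cos(x)·sin(x) dx = 8·(0) = 0.
  So ∫_0^π (u')² dx = π/2 + 8*π + 0 = 17*π/2.
||u||_{H^1}^2 = (17*π/2) + (17*π/2) = 17*π.


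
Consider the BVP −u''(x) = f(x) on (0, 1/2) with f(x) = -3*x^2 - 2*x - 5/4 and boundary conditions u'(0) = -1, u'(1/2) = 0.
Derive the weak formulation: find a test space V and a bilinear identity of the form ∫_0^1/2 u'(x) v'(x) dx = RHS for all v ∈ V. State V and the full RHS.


V = H^1(0, 1/2) (v unrestricted at boundary; u is determined up to an additive constant); weak form: ∫_0^1/2 u'v' dx = ∫_0^1/2 (-3*x^2 - 2*x - 5/4) v dx + v(0) for all v ∈ V.

Multiply both sides by a test function v and integrate from 0 to 1/2:
  ∫_0^1/2 −u''(x) v(x) dx = ∫_0^1/2 f(x) v(x) dx.
Integrate the LHS by parts once:
  ∫_0^1/2 −u'' v dx = −[u'(x) v(x)]_0^1/2 + ∫_0^1/2 u'(x) v'(x) dx.
Thus ∫_0^1/2 u'(x) v'(x) dx = ∫_0^1/2 f(x) v(x) dx + [u'(x) v(x)]_0^1/2.
Choose V so that boundary terms are either known or forced to vanish.
u has inhomogeneous Neumann u'(0) = -1, u'(1/2) = 0. [u' v]_0^1/2 = (0)·v(1/2) − (-1)·v(0) = v(0). Take V = H^1(0, 1/2); boundary term becomes part of RHS.
Weak formulation: find u (satisfying any essential BC) such that ∫_0^1/2 u'(x) v'(x) dx = ∫_0^1/2 f v dx + v(0) for all v ∈ V (Neumann data are natural BCs: they enter the RHS as boundary terms).
Substituting f(x) = -3*x^2 - 2*x - 5/4, the right-hand side is ∫_0^1/2 (-3*x^2 - 2*x - 5/4) v dx + v(0).
Compatibility check (pure Neumann): taking v ≡ 1 ∈ V gives 0 = ∫_0^1/2 f dx + (0) − (-1), i.e. ∫_0^1/2 f dx must equal u'(0) − u'(1/2) = -1. Indeed ∫_0^1/2 (-3*x^2 - 2*x - 5/4) dx = -1, so the data are compatible. The solution is then unique only up to an additive constant (fix it e.g. by requiring ∫_0^1/2 u dx = 0).


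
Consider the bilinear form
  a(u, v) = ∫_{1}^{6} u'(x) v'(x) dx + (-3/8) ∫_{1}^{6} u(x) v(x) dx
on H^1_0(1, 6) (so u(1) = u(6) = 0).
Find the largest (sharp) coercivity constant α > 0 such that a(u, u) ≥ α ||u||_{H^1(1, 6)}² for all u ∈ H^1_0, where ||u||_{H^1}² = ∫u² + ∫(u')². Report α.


α = (-75/8 + π^2)/(π^2 + 25)

Coercivity of a(·,·) on H^1_0(1, 6) means a(u, u) ≥ α ||u||_{H^1}² for every u ∈ H^1_0.
The interval has length L = 5, and Poincaré/coercivity depend only on L. Here a(u, u) = ∫(u')² + (-3/8)·∫u².
Here c = -3/8 < 0 with |c| < (π/L)² = π^2/25, so coercivity still holds. The condition a(u,u) ≥ α||u||_{H^1}² reads (1−α)∫(u')² ≥ (α−c)∫u². Any admissible α is ≤ 1 (rapidly oscillating u have ∫u²/∫(u')² → 0), and α = 1 would force 0 ≥ (1−c)∫u², impossible since c < 1; so 1−α > 0. By the sharp Poincaré inequality on H^1_0 of an interval of length L, ∫(u')² ≥ (π/L)²∫u² with equality for the first sine mode sin(π(x−x₀)/L) (x₀ the left endpoint), so the inequality holds for all u iff (1−α)(π/L)² ≥ α − c, i.e. α ≤ ((π/L)² + c)/((π/L)² + 1) = (1 + c(L/π)²)/(1 + (L/π)²). (Direct route, valid since c ≤ 0: Poincaré gives c∫u² ≥ c(L/π)²∫(u')², so a(u,u) ≥ (1 + c(L/π)²)∫(u')², while ||u||_{H^1}² ≤ (1 + (L/π)²)∫(u')²; dividing yields the same α.) With (π/L)² = π^2/25 and c = -3/8, the largest admissible constant is α = ((π/L)² + c)/((π/L)² + 1).
Simplifying, α = (-75/8 + π^2)/(π^2 + 25).


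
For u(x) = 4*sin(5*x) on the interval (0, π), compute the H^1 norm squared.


||u||_{H^1(0,π)}^2 = 208*π

u'(x) = 20*cos(5*x).
Expand u² and (u')² and integrate term by term on (0, π), using: for integers n ≥ 1, ∫_0^π sin²(nx) dx = ∫_0^π cos²(nx) dx = π/2; for n ≠ n', ∫_0^π sin(nx)sin(n'x) dx = ∫_0^π cos(nx)cos(n'x) dx = 0; and by product-to-sum, ∫_0^π sin(nx)cos(n'x) dx = ½∫_0^π [sin((n+n')x) + sin((n−n')x)] dx, which is 0 when n+n' is even and 2n/(n²−n'²) when n+n' is odd (it need not vanish on (0, π)).
  u² squared terms: (4)²·∫sin(5x)² dx = 16·π/2 = 8*π.
  So ∫_0^π u² dx = 8*π.
  (u')² squared terms: (20)²·∫cos(5x)² dx = 400·π/2 = 200*π.
  So ∫_0^π (u')² dx = 200*π.
||u||_{H^1}^2 = (8*π) + (200*π) = 208*π.


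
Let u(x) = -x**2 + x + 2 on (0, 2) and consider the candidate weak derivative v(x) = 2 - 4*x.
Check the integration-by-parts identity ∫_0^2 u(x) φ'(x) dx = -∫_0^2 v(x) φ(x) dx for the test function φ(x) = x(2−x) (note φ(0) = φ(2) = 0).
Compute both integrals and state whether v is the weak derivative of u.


LHS = 4/3, RHS = 8/3. No, v is not the weak derivative of u.

u(x) = -x**2 + x + 2, classical derivative u'(x) = 1 - 2*x.
φ(x) = x(2−x), so φ'(x) = 2 - 2*x.
Note φ(0) = φ(2) = 0, so the boundary term u·φ vanishes.
LHS = ∫_0^2 u(x) φ'(x) dx = ∫_0^2 (2*x^3 - 4*x^2 - 2*x + 4) dx. Term by term:
  ∫_0^2 2*x^3 dx = 8;  ∫_0^2 -4*x^2 dx = -32/3;  ∫_0^2 -2*x dx = -4;
  ∫_0^2 4 dx = 8.
Sum: 8 − 32/3 − 4 + 8 = 4/3.
So LHS = 4/3.
∫_0^2 v(x) φ(x) dx = ∫_0^2 (4*x^3 - 10*x^2 + 4*x) dx. Term by term:
  ∫_0^2 4*x^3 dx = 16;  ∫_0^2 -10*x^2 dx = -80/3;  ∫_0^2 4*x dx = 8.
Sum: 16 − 80/3 + 8 = -8/3.
So RHS = -∫_0^2 v(x) φ(x) dx = 8/3.
LHS − RHS = -4/3 ≠ 0, so the identity fails.
(For a valid weak derivative the identity must hold for EVERY test function, in particular this one. The failure shows v is NOT the weak derivative of u.)
Correct weak derivative would be u'(x) = 1 - 2*x.


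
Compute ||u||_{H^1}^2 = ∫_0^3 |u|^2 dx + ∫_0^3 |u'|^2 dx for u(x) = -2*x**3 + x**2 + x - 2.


||u||_{H^1}^2 = 140001/70

The H^1 norm (squared) on an interval (0, L) is
  ||u||_{H^1}^2 = ∫_0^L u(x)^2 dx + ∫_0^L u'(x)^2 dx.
Compute u'(x) = -6*x**2 + 2*x + 1.
Then u(x)^2 = 4*x**6 - 4*x**5 - 3*x**4 + 10*x**3 - 3*x**2 - 4*x + 4 and u'(x)^2 = 36*x**4 - 24*x**3 - 8*x**2 + 4*x + 1.
Integrate each monomial from 0 to 3 using ∫_0^3 c·x^n dx = c·3^(n+1)/(n+1):
  ∫_0^3 u(x)^2 dx = ∫_0^3 (4*x^6 - 4*x^5 - 3*x^4 + 10*x^3 - 3*x^2 - 4*x + 4) dx. Term by term:
    ∫_0^3 4*x^6 dx = 8748/7;  ∫_0^3 -4*x^5 dx = -486;  ∫_0^3 -3*x^4 dx = -729/5;
    ∫_0^3 10*x^3 dx = 405/2;  ∫_0^3 -3*x^2 dx = -27;  ∫_0^3 -4*x dx = -18;
    ∫_0^3 4 dx = 12.
  Sum: 8748/7 − 486 − 729/5 + 405/2 − 27 − 18 + 12 = 55119/70.
  ∫_0^3 u'(x)^2 dx = ∫_0^3 (36*x^4 - 24*x^3 - 8*x^2 + 4*x + 1) dx. Term by term:
    ∫_0^3 36*x^4 dx = 8748/5;  ∫_0^3 -24*x^3 dx = -486;  ∫_0^3 -8*x^2 dx = -72;
    ∫_0^3 4*x dx = 18;  ∫_0^3 1 dx = 3.
  Sum: 8748/5 − 486 − 72 + 18 + 3 = 6063/5.
Adding: ||u||_{H^1}^2 = 55119/70 + 6063/5 = 140001/70.
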